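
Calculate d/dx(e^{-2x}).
- 2 e^{- 2 x}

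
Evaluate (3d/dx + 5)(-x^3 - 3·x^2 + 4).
- 5 x^{3} - 24 x^{2} - 18 x + 20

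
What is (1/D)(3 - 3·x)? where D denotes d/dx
- \frac{3 x^{2}}{2} + 3 x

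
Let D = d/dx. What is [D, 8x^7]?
56 x^{6}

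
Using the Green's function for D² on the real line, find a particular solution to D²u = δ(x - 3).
\frac{|x - 3|}{2}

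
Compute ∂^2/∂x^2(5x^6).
150 x^{4}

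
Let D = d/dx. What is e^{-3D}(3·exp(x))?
3 e^{x - 3}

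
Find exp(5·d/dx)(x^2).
x^{2} + 10 x + 25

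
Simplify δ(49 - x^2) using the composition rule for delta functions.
\frac{\delta(x - 7) + \delta(x + 7)}{14}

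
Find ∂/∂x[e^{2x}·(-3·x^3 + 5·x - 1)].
\left(- 6 x^{3} - 9 x^{2} + 10 x + 3\right) e^{2 x}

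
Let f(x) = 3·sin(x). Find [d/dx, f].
3 \cos{\left(x \right)}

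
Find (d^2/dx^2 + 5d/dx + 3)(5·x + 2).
15 x + 31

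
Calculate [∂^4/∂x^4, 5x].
20\frac{d^{3}}{dx^{3}}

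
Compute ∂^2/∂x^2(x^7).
42 x^{5}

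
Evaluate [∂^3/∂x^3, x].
3\frac{d^{2}}{dx^{2}}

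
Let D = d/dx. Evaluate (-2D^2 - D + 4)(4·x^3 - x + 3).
16 x^{3} - 12 x^{2} - 52 x + 13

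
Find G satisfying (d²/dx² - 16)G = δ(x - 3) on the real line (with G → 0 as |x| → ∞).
-\frac{e^{-4|x - 3|}}{8}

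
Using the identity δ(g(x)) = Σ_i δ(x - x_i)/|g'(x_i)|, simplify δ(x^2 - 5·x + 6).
\frac{\delta(x - 2) + \delta(x - 3)}{1}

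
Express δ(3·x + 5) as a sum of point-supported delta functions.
\frac{\delta(x + 5/3)}{3}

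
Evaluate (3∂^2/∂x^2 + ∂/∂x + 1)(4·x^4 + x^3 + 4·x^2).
4 x^{4} + 17 x^{3} + 151 x^{2} + 26 x + 24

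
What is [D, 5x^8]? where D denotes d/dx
40 x^{7}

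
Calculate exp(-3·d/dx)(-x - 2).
1 - x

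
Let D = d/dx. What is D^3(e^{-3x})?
- 27 e^{- 3 x}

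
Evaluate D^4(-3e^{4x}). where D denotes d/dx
- 768 e^{4 x}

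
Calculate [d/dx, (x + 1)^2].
2 x + 2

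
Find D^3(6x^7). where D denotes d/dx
1260 x^{4}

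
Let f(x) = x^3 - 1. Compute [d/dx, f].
3 x^{2}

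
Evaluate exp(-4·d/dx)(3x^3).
3 x^{3} - 36 x^{2} + 144 x - 192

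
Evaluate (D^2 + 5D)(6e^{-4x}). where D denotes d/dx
- 24 e^{- 4 x}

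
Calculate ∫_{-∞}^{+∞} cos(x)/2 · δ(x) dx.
\frac{1}{2}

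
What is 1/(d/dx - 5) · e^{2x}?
- \frac{e^{2 x}}{3}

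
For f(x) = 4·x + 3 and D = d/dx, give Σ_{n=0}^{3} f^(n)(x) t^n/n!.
4 t + 4 x + 3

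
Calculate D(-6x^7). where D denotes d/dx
- 42 x^{6}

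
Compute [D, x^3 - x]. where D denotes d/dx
3 x^{2} - 1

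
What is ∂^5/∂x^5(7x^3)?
0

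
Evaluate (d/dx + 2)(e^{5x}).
7 e^{5 x}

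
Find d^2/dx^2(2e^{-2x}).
8 e^{- 2 x}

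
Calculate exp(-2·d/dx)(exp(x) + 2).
e^{x - 2} + 2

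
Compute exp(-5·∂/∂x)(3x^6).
3 x^{6} - 90 x^{5} + 1125 x^{4} - 7500 x^{3} + 28125 x^{2} - 56250 x + 46875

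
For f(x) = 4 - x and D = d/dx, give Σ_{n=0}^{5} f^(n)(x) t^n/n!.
- t - x + 4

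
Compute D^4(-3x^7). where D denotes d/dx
- 2520 x^{3}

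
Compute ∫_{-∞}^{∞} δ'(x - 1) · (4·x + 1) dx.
-4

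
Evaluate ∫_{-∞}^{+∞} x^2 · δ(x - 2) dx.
4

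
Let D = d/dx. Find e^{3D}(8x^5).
8 x^{5} + 120 x^{4} + 720 x^{3} + 2160 x^{2} + 3240 x + 1944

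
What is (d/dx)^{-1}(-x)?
- \frac{x^{2}}{2}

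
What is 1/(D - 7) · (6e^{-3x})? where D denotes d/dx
- \frac{3 e^{- 3 x}}{5}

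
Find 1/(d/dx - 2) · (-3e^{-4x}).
\frac{e^{- 4 x}}{2}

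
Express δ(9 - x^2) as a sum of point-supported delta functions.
\frac{\delta(x - 3) + \delta(x + 3)}{6}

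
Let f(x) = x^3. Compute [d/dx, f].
3 x^{2}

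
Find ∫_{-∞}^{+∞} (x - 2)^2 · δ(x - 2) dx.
0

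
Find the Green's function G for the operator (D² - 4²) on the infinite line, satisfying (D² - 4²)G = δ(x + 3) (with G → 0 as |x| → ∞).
-\frac{e^{-4|x + 3|}}{8}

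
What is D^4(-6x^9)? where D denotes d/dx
- 18144 x^{5}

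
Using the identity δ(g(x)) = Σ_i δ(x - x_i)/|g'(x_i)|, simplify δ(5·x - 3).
\frac{\delta(x - 3/5)}{5}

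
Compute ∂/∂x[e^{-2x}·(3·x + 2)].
\left(- 6 x - 1\right) e^{- 2 x}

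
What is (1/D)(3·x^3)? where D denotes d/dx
\frac{3 x^{4}}{4}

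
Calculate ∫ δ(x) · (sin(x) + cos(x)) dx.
1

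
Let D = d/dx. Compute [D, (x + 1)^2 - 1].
2 x + 2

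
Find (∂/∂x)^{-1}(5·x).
\frac{5 x^{2}}{2}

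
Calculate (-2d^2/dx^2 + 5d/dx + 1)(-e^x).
- 4 e^{x}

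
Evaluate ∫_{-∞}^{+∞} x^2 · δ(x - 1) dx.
1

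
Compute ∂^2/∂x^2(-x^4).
- 12 x^{2}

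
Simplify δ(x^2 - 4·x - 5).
\frac{\delta(x - 5) + \delta(x + 1)}{6}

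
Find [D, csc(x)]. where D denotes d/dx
- \cot{\left(x \right)} \csc{\left(x \right)}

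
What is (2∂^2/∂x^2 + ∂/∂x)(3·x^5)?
15 x^{3} \left(x + 8\right)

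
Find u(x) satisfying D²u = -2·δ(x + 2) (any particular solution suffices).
-|x + 2|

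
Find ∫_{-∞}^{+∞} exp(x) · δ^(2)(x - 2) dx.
e^{2}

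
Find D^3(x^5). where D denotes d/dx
60 x^{2}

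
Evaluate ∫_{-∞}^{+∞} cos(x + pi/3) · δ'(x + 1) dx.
\cos{\left(\frac{\pi}{6} + 1 \right)}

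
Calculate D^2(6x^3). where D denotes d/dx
36 x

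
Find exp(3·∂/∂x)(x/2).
\frac{x}{2} + \frac{3}{2}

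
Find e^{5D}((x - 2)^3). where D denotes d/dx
x^{3} + 9 x^{2} + 27 x + 27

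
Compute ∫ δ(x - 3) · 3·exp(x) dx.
3 e^{3}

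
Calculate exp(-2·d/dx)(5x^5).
5 x^{5} - 50 x^{4} + 200 x^{3} - 400 x^{2} + 400 x - 160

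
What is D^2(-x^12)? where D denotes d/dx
- 132 x^{10}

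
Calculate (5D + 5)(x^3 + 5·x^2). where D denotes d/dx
5 x \left(x^{2} + 8 x + 10\right)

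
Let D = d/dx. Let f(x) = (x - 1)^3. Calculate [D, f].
3 \left(x - 1\right)^{2}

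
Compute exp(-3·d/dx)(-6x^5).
- 6 x^{5} + 90 x^{4} - 540 x^{3} + 1620 x^{2} - 2430 x + 1458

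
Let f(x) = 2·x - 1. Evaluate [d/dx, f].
2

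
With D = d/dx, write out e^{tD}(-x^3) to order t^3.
- t^{3} - 3 t^{2} x - 3 t x^{2} - x^{3}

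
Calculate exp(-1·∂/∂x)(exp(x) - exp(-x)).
- e^{1 - x} + e^{x - 1}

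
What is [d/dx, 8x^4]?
32 x^{3}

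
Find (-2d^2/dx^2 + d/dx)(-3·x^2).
12 - 6 x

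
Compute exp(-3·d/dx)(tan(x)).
\tan{\left(x - 3 \right)}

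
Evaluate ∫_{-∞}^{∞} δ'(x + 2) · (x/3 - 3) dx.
- \frac{1}{3}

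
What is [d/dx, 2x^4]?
8 x^{3}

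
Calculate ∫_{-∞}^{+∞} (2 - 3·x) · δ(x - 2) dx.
-4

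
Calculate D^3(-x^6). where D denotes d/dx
- 120 x^{3}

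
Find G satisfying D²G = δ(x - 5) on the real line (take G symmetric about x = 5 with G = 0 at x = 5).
\frac{|x - 5|}{2}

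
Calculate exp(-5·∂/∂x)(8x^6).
8 x^{6} - 240 x^{5} + 3000 x^{4} - 20000 x^{3} + 75000 x^{2} - 150000 x + 125000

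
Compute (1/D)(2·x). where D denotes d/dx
x^{2}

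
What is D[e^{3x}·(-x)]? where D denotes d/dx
\left(- 3 x - 1\right) e^{3 x}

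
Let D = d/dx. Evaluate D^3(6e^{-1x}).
- 6 e^{- x}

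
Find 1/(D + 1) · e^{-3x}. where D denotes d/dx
- \frac{e^{- 3 x}}{2}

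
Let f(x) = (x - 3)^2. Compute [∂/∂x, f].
2 x - 6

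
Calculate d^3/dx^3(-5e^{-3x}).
135 e^{- 3 x}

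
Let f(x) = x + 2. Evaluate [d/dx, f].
1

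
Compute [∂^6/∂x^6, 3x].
18\frac{d^{5}}{dx^{5}}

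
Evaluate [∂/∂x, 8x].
8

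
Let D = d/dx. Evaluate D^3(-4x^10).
- 2880 x^{7}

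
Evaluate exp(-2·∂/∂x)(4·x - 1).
4 x - 9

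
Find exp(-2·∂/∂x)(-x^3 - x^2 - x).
- x^{3} + 5 x^{2} - 9 x + 6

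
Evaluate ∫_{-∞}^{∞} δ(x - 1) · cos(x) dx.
\cos{\left(1 \right)}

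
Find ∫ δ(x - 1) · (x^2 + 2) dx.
3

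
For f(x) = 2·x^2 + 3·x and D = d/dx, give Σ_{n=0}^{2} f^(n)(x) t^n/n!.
2 t^{2} + t \left(4 x + 3\right) + 2 x^{2} + 3 x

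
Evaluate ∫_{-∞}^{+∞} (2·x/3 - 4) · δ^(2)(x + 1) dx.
0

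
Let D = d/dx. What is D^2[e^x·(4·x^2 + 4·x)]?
4 \left(x^{2} + 5 x + 4\right) e^{x}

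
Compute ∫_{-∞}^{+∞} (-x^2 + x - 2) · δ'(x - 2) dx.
3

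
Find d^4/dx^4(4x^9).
12096 x^{5}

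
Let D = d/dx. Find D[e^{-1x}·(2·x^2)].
2 x \left(2 - x\right) e^{- x}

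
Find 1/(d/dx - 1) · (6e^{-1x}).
- 3 e^{- x}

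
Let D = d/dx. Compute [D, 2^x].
2^{x} \log{\left(2 \right)}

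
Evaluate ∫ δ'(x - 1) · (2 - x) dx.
1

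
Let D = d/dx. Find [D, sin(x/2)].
\frac{\cos{\left(\frac{x}{2} \right)}}{2}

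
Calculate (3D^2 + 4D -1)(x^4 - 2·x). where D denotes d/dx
- x^{4} + 16 x^{3} + 36 x^{2} + 2 x - 8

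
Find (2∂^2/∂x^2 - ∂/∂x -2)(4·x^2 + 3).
- 8 x^{2} - 8 x + 10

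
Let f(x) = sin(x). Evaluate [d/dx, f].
\cos{\left(x \right)}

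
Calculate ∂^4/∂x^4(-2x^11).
- 15840 x^{7}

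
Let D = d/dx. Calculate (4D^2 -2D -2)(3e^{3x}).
84 e^{3 x}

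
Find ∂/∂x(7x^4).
28 x^{3}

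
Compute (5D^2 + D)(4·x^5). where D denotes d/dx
20 x^{3} \left(x + 20\right)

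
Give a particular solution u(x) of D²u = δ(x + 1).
\frac{|x + 1|}{2}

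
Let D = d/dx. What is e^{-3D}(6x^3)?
6 x^{3} - 54 x^{2} + 162 x - 162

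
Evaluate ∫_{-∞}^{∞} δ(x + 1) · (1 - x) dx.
2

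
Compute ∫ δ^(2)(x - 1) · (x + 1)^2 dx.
2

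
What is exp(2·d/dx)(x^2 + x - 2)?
x^{2} + 5 x + 4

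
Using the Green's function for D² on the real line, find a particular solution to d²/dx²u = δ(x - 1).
\frac{|x - 1|}{2}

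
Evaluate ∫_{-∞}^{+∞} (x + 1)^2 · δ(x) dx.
1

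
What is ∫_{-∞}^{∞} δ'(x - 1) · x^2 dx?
-2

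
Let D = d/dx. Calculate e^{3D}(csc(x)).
\csc{\left(x + 3 \right)}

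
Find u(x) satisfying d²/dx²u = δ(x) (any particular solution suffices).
\frac{|x|}{2}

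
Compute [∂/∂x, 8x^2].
16 x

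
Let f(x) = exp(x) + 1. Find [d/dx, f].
e^{x}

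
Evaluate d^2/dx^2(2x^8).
112 x^{6}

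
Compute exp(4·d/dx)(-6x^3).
- 6 x^{3} - 72 x^{2} - 288 x - 384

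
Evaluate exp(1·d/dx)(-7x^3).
- 7 x^{3} - 21 x^{2} - 21 x - 7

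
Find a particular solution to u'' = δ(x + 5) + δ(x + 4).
\frac{|x + 5|}{2} + \frac{|x + 4|}{2}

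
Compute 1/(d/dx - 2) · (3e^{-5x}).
- \frac{3 e^{- 5 x}}{7}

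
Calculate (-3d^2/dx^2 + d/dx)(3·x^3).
9 x \left(x - 6\right)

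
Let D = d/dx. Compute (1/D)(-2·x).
- x^{2}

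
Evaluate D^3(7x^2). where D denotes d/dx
0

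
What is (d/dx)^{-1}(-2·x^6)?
- \frac{2 x^{7}}{7}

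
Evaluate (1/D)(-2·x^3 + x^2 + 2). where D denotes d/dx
- \frac{x^{4}}{2} + \frac{x^{3}}{3} + 2 x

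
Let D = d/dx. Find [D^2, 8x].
16D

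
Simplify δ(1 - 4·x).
\frac{\delta(x - 1/4)}{4}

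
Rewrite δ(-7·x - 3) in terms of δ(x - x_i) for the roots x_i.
\frac{\delta(x + 3/7)}{7}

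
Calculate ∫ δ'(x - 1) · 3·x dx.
-3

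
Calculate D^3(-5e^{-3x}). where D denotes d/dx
135 e^{- 3 x}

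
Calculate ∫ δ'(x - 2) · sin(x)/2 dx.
- \frac{\cos{\left(2 \right)}}{2}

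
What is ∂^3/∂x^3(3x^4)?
72 x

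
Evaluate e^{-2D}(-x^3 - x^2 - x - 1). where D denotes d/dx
- x^{3} + 5 x^{2} - 9 x + 5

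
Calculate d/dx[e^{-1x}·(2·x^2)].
2 x \left(2 - x\right) e^{- x}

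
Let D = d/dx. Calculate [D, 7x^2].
14 x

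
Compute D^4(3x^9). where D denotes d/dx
9072 x^{5}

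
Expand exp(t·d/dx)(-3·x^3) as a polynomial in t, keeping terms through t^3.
- 3 t^{3} - 9 t^{2} x - 9 t x^{2} - 3 x^{3}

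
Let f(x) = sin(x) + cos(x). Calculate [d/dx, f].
- \sin{\left(x \right)} + \cos{\left(x \right)}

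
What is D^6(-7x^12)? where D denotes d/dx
- 4656960 x^{6}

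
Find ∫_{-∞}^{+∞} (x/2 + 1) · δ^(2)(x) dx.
0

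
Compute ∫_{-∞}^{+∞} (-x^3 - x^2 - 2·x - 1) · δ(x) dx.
-1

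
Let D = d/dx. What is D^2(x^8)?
56 x^{6}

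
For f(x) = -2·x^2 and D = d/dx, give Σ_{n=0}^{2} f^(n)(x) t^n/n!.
- 2 t^{2} - 4 t x - 2 x^{2}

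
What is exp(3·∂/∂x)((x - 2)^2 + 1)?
x^{2} + 2 x + 2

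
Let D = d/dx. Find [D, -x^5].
- 5 x^{4}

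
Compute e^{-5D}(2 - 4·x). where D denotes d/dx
22 - 4 x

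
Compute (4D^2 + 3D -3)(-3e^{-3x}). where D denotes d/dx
- 72 e^{- 3 x}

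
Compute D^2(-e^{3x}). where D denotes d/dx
- 9 e^{3 x}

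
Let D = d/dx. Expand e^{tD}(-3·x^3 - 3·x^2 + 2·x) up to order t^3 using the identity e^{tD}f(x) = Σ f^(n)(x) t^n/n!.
- 3 t^{3} - t^{2} \left(9 x + 3\right) - t \left(9 x^{2} + 6 x - 2\right) - 3 x^{3} - 3 x^{2} + 2 x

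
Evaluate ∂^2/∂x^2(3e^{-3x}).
27 e^{- 3 x}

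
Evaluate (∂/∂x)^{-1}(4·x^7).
\frac{x^{8}}{2}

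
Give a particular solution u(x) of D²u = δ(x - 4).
\frac{|x - 4|}{2}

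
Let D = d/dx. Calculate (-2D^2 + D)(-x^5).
5 x^{3} \left(8 - x\right)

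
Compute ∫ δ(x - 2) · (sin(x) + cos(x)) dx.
\cos{\left(2 \right)} + \sin{\left(2 \right)}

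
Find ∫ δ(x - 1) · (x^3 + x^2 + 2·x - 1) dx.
3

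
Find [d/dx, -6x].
-6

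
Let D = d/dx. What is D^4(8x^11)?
63360 x^{7}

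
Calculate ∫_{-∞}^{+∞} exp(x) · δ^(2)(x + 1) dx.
e^{-1}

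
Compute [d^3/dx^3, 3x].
9\frac{d^{2}}{dx^{2}}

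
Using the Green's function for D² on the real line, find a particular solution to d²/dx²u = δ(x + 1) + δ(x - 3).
\frac{|x + 1|}{2} + \frac{|x - 3|}{2}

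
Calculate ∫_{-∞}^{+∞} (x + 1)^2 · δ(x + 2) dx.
1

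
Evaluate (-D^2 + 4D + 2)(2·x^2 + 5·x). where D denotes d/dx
4 x^{2} + 26 x + 16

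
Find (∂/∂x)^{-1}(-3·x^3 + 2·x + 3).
- \frac{3 x^{4}}{4} + x^{2} + 3 x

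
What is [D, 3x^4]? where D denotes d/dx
12 x^{3}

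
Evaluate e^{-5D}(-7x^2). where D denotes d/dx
- 7 x^{2} + 70 x - 175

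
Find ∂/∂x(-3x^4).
- 12 x^{3}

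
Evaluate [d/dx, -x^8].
- 8 x^{7}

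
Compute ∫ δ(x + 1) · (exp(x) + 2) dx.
e^{-1} + 2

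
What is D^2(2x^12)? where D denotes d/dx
264 x^{10}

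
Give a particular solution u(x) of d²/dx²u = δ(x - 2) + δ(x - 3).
\frac{|x - 2|}{2} + \frac{|x - 3|}{2}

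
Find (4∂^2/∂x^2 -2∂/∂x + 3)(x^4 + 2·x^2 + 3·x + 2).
3 x^{4} - 8 x^{3} + 54 x^{2} + x + 16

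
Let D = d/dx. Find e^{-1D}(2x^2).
2 x^{2} - 4 x + 2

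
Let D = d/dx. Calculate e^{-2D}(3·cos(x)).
3 \cos{\left(x - 2 \right)}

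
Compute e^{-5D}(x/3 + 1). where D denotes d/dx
\frac{x}{3} - \frac{2}{3}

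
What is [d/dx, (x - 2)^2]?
2 x - 4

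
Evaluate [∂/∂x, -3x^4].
- 12 x^{3}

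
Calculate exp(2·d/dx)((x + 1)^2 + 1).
x^{2} + 6 x + 10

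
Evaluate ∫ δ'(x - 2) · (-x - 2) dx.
1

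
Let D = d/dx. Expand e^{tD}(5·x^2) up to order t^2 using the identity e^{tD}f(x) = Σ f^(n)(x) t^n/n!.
5 t^{2} + 10 t x + 5 x^{2}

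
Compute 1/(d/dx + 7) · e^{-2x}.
\frac{e^{- 2 x}}{5}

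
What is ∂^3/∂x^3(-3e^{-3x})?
81 e^{- 3 x}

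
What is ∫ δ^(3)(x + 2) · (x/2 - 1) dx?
0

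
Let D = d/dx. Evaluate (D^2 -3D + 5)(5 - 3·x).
34 - 15 x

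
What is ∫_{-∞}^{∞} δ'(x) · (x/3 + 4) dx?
- \frac{1}{3}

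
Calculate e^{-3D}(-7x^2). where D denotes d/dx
- 7 x^{2} + 42 x - 63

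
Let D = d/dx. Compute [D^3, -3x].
-9D^{2}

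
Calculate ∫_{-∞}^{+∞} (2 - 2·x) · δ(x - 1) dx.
0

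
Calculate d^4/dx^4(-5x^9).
- 15120 x^{5}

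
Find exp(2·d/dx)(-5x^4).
- 5 x^{4} - 40 x^{3} - 120 x^{2} - 160 x - 80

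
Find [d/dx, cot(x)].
- \frac{1}{\sin^{2}{\left(x \right)}}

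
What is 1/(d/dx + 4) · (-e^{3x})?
- \frac{e^{3 x}}{7}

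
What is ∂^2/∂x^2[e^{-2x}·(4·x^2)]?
8 \left(2 x^{2} - 4 x + 1\right) e^{- 2 x}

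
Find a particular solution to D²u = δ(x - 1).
\frac{|x - 1|}{2}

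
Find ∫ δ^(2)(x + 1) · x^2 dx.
2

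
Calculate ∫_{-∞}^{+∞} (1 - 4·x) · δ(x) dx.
1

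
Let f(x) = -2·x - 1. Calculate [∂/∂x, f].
-2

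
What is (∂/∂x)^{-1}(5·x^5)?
\frac{5 x^{6}}{6}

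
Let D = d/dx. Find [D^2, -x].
-2D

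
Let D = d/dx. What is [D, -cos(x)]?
\sin{\left(x \right)}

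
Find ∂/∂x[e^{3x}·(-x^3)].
3 x^{2} \left(- x - 1\right) e^{3 x}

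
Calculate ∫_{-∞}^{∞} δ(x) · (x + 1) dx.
1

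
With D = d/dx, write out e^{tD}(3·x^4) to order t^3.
3 x \left(4 t^{3} + 6 t^{2} x + 4 t x^{2} + x^{3}\right)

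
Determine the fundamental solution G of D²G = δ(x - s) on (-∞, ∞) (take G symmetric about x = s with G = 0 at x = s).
\frac{|x - s|}{2}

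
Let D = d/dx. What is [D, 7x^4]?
28 x^{3}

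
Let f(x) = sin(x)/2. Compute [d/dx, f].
\frac{\cos{\left(x \right)}}{2}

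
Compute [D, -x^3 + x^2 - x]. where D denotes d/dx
- 3 x^{2} + 2 x - 1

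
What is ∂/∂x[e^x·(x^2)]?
x \left(x + 2\right) e^{x}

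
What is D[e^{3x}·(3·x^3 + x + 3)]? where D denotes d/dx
\left(9 x^{3} + 9 x^{2} + 3 x + 10\right) e^{3 x}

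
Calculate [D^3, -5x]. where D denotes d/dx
-15D^{2}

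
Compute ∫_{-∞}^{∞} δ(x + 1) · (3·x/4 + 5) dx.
\frac{17}{4}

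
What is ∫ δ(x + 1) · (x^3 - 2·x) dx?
1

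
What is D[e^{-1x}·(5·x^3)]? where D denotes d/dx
5 x^{2} \left(3 - x\right) e^{- x}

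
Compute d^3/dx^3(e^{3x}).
27 e^{3 x}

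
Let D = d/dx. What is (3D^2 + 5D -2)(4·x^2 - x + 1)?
- 8 x^{2} + 42 x + 17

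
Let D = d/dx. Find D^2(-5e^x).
- 5 e^{x}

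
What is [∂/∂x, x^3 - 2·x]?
3 x^{2} - 2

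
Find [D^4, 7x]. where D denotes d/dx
28D^{3}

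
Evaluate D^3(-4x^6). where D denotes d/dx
- 480 x^{3}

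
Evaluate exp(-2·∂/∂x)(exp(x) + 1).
e^{x - 2} + 1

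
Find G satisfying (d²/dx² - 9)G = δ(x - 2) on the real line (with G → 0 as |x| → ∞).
-\frac{e^{-3|x - 2|}}{6}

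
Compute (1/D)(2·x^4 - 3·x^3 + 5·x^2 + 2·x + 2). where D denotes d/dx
\frac{2 x^{5}}{5} - \frac{3 x^{4}}{4} + \frac{5 x^{3}}{3} + x^{2} + 2 x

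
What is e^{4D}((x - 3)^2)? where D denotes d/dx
x^{2} + 2 x + 1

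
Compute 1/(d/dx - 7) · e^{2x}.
- \frac{e^{2 x}}{5}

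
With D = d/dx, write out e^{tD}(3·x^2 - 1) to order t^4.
3 t^{2} + 6 t x + 3 x^{2} - 1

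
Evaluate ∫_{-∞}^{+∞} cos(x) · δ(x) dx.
1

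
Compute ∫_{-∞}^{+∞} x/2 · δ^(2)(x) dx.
0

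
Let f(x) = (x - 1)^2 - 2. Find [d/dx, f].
2 x - 2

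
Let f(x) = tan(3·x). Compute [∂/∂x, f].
\frac{3}{\cos^{2}{\left(3 x \right)}}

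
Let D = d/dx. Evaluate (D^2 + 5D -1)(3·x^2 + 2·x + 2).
- 3 x^{2} + 28 x + 14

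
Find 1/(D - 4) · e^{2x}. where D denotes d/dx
- \frac{e^{2 x}}{2}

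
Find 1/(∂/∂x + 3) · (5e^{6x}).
\frac{5 e^{6 x}}{9}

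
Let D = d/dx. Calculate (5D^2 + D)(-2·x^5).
10 x^{3} \left(- x - 20\right)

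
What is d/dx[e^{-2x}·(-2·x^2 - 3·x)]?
\left(4 x^{2} + 2 x - 3\right) e^{- 2 x}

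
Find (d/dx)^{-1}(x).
\frac{x^{2}}{2}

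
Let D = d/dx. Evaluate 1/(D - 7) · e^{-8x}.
- \frac{e^{- 8 x}}{15}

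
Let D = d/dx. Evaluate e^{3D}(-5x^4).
- 5 x^{4} - 60 x^{3} - 270 x^{2} - 540 x - 405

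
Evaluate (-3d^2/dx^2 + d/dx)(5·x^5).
25 x^{3} \left(x - 12\right)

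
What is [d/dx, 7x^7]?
49 x^{6}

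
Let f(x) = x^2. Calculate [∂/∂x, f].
2 x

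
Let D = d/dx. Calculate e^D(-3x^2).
- 3 x^{2} - 6 x - 3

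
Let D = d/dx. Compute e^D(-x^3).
- x^{3} - 3 x^{2} - 3 x - 1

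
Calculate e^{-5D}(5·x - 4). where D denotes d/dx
5 x - 29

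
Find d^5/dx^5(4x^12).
380160 x^{7}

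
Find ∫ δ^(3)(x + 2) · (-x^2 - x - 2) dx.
0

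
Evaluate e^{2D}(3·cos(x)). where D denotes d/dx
3 \cos{\left(x + 2 \right)}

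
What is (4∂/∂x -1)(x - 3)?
7 - x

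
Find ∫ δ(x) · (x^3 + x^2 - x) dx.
0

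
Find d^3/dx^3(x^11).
990 x^{8}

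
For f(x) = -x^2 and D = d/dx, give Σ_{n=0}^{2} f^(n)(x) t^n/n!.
- t^{2} - 2 t x - x^{2}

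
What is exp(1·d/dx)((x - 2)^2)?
x^{2} - 2 x + 1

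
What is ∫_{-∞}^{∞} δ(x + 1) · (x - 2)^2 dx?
9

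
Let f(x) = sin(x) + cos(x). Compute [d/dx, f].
- \sin{\left(x \right)} + \cos{\left(x \right)}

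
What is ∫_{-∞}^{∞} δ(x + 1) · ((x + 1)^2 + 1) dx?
1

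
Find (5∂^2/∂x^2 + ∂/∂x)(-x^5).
5 x^{3} \left(- x - 20\right)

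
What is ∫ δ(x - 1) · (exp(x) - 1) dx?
-1 + e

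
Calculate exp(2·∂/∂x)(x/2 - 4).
\frac{x}{2} - 3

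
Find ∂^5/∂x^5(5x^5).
600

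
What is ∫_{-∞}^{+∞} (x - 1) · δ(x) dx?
-1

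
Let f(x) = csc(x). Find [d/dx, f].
- \cot{\left(x \right)} \csc{\left(x \right)}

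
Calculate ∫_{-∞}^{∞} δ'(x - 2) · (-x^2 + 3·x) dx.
1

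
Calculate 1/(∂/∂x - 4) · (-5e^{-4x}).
\frac{5 e^{- 4 x}}{8}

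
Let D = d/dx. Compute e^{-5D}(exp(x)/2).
\frac{e^{x - 5}}{2}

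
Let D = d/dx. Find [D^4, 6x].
24D^{3}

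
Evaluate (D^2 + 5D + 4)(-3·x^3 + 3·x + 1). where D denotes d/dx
- 12 x^{3} - 45 x^{2} - 6 x + 19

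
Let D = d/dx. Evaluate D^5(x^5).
120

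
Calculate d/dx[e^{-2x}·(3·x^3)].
x^{2} \left(9 - 6 x\right) e^{- 2 x}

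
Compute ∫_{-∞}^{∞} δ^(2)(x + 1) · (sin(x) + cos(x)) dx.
- \cos{\left(1 \right)} + \sin{\left(1 \right)}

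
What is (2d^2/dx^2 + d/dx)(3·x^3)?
9 x \left(x + 4\right)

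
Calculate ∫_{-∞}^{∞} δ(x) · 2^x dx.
1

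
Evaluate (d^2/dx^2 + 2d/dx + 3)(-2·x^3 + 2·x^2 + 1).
- 6 x^{3} - 6 x^{2} - 4 x + 7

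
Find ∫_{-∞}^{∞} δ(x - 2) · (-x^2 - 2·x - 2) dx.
-10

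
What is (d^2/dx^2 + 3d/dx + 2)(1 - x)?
- 2 x - 1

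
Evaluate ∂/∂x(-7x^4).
- 28 x^{3}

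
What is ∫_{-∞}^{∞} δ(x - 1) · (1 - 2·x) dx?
-1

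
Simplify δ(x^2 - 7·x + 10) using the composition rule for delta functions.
\frac{\delta(x - 2) + \delta(x - 5)}{3}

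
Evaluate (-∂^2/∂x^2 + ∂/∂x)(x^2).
2 x - 2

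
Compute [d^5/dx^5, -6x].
-30\frac{d^{4}}{dx^{4}}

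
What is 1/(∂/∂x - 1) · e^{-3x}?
- \frac{e^{- 3 x}}{4}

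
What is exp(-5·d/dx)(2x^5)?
2 x^{5} - 50 x^{4} + 500 x^{3} - 2500 x^{2} + 6250 x - 6250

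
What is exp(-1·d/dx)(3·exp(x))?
3 e^{x - 1}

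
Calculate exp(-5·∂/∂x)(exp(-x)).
e^{5 - x}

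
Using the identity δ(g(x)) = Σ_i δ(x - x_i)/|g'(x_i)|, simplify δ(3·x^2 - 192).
\frac{\delta(x - 8) + \delta(x + 8)}{48}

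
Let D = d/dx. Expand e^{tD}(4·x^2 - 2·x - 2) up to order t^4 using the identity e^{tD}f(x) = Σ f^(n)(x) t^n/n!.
4 t^{2} + 2 t \left(4 x - 1\right) + 4 x^{2} - 2 x - 2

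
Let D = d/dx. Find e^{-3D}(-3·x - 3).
6 - 3 x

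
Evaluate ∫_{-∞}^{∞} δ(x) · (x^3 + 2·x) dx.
0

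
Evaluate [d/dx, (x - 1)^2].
2 x - 2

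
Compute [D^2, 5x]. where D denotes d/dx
10D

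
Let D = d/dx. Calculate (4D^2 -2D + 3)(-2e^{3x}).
- 66 e^{3 x}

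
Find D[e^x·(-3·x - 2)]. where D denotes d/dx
\left(- 3 x - 5\right) e^{x}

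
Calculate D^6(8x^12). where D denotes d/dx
5322240 x^{6}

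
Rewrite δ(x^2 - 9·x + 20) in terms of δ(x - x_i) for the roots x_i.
\frac{\delta(x - 4) + \delta(x - 5)}{1}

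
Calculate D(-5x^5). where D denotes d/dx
- 25 x^{4}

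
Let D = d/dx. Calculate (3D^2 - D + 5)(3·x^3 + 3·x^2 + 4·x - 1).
15 x^{3} + 6 x^{2} + 68 x + 9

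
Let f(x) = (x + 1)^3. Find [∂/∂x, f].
3 \left(x + 1\right)^{2}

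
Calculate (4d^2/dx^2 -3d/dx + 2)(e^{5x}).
87 e^{5 x}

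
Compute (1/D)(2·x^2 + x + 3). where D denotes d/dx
\frac{2 x^{3}}{3} + \frac{x^{2}}{2} + 3 x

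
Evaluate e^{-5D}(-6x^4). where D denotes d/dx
- 6 x^{4} + 120 x^{3} - 900 x^{2} + 3000 x - 3750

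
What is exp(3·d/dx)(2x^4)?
2 x^{4} + 24 x^{3} + 108 x^{2} + 216 x + 162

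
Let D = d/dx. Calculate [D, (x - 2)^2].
2 x - 4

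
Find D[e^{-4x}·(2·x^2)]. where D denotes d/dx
4 x \left(1 - 2 x\right) e^{- 4 x}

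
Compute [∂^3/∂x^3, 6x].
18\frac{d^{2}}{dx^{2}}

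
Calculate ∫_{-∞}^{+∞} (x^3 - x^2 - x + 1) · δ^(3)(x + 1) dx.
-6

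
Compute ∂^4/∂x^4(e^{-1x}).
e^{- x}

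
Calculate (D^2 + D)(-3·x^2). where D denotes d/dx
- 6 x - 6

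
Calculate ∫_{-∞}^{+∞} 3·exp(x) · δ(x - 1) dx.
3 e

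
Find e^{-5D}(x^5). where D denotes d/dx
x^{5} - 25 x^{4} + 250 x^{3} - 1250 x^{2} + 3125 x - 3125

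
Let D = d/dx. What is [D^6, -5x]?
-30D^{5}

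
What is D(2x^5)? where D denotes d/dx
10 x^{4}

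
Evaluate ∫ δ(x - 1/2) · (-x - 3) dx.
- \frac{7}{2}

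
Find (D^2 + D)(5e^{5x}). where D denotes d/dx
150 e^{5 x}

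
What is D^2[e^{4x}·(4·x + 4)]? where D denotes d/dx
\left(64 x + 96\right) e^{4 x}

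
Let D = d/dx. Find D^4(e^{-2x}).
16 e^{- 2 x}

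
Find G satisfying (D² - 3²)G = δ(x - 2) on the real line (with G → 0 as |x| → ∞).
-\frac{e^{-3|x - 2|}}{6}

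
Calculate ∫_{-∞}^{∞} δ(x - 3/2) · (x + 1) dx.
\frac{5}{2}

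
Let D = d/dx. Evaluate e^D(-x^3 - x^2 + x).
- x^{3} - 4 x^{2} - 4 x - 1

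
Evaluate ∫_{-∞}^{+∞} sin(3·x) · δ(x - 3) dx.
\sin{\left(9 \right)}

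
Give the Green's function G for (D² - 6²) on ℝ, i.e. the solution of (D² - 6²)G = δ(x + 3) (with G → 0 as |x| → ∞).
-\frac{e^{-6|x + 3|}}{12}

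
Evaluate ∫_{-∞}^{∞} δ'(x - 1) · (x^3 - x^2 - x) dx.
0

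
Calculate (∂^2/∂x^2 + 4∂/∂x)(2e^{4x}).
64 e^{4 x}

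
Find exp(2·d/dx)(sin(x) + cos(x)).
\sqrt{2} \sin{\left(x + \frac{\pi}{4} + 2 \right)}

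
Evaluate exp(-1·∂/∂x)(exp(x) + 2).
e^{x - 1} + 2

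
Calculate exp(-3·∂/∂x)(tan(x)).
\tan{\left(x - 3 \right)}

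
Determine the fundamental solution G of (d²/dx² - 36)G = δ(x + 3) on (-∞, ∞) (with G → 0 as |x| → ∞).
-\frac{e^{-6|x + 3|}}{12}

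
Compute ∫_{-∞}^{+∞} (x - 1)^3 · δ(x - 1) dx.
0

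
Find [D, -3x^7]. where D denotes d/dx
- 21 x^{6}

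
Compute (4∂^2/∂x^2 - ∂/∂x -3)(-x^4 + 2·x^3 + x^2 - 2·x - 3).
3 x^{4} - 2 x^{3} - 57 x^{2} + 52 x + 19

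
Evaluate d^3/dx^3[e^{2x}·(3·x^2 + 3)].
\left(24 x^{2} + 72 x + 60\right) e^{2 x}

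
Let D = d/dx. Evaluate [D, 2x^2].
4 x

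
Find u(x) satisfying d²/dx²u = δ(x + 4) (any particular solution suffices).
\frac{|x + 4|}{2}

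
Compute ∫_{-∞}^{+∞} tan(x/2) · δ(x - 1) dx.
\tan{\left(\frac{1}{2} \right)}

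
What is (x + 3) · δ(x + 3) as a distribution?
0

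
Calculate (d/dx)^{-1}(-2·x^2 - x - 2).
- \frac{2 x^{3}}{3} - \frac{x^{2}}{2} - 2 x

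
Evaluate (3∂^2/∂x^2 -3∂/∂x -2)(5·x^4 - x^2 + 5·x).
- 10 x^{4} - 60 x^{3} + 182 x^{2} - 4 x - 21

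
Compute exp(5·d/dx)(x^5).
x^{5} + 25 x^{4} + 250 x^{3} + 1250 x^{2} + 3125 x + 3125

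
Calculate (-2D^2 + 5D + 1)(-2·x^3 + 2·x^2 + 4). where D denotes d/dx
- 2 x^{3} - 28 x^{2} + 44 x - 4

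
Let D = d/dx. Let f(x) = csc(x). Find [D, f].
- \cot{\left(x \right)} \csc{\left(x \right)}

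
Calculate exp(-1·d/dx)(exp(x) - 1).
e^{x - 1} - 1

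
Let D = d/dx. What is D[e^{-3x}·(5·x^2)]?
5 x \left(2 - 3 x\right) e^{- 3 x}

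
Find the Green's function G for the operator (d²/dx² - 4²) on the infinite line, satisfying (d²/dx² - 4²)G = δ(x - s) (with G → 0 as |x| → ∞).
-\frac{e^{-4|x-s|}}{8}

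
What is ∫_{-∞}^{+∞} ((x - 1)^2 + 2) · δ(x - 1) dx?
2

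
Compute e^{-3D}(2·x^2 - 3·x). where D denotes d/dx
2 x^{2} - 15 x + 27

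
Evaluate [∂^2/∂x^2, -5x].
-10\frac{d}{dx}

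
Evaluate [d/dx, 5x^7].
35 x^{6}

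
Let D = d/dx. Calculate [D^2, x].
2D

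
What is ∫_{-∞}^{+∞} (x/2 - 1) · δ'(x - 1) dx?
- \frac{1}{2}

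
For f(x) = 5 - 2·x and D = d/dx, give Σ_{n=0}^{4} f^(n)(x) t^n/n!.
- 2 t - 2 x + 5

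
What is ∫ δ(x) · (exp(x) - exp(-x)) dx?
0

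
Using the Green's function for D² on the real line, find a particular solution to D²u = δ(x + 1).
\frac{|x + 1|}{2}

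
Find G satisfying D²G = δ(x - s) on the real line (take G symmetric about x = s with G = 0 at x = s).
\frac{|x - s|}{2}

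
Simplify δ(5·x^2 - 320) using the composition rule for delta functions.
\frac{\delta(x - 8) + \delta(x + 8)}{80}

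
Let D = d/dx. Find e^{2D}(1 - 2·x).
- 2 x - 3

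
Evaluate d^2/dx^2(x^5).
20 x^{3}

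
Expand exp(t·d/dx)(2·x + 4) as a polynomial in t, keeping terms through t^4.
2 t + 2 x + 4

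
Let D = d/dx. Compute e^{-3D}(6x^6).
6 x^{6} - 108 x^{5} + 810 x^{4} - 3240 x^{3} + 7290 x^{2} - 8748 x + 4374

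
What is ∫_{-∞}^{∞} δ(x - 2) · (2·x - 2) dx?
2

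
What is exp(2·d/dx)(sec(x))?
\sec{\left(x + 2 \right)}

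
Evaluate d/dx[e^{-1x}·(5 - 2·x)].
\left(2 x - 7\right) e^{- x}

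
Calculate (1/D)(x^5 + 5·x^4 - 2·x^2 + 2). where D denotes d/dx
\frac{x^{6}}{6} + x^{5} - \frac{2 x^{3}}{3} + 2 x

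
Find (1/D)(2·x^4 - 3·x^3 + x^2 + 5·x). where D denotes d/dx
\frac{2 x^{5}}{5} - \frac{3 x^{4}}{4} + \frac{x^{3}}{3} + \frac{5 x^{2}}{2}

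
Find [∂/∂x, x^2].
2 x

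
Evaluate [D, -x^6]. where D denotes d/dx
- 6 x^{5}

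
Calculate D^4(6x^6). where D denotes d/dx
2160 x^{2}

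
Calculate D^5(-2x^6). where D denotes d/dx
- 1440 x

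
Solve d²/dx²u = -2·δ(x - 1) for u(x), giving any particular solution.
-|x - 1|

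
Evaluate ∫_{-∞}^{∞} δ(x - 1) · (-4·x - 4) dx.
-8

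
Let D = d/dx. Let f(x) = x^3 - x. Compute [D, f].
3 x^{2} - 1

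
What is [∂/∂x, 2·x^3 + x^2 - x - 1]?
6 x^{2} + 2 x - 1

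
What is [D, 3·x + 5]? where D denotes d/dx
3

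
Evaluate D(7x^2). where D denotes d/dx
14 x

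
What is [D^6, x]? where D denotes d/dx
6D^{5}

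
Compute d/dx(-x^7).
- 7 x^{6}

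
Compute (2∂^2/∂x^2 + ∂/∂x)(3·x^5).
15 x^{3} \left(x + 8\right)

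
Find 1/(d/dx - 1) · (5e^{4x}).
\frac{5 e^{4 x}}{3}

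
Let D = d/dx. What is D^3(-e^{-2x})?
8 e^{- 2 x}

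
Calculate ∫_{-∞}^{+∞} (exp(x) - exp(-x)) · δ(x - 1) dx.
2 \sinh{\left(1 \right)}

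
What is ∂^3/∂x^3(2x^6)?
240 x^{3}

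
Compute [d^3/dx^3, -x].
-3\frac{d^{2}}{dx^{2}}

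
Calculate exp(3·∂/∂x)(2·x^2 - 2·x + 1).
2 x^{2} + 10 x + 13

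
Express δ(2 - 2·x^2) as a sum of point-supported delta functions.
\frac{\delta(x - 1) + \delta(x + 1)}{4}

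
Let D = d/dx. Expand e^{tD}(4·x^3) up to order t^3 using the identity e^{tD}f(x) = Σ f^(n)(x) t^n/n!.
4 t^{3} + 12 t^{2} x + 12 t x^{2} + 4 x^{3}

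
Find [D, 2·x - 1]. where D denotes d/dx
2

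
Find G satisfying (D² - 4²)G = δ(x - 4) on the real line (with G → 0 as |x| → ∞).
-\frac{e^{-4|x - 4|}}{8}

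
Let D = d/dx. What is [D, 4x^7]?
28 x^{6}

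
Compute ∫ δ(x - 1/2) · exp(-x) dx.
e^{- \frac{1}{2}}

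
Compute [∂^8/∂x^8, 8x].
64\frac{d^{7}}{dx^{7}}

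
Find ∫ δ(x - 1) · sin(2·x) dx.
\sin{\left(2 \right)}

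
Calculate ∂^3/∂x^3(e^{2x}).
8 e^{2 x}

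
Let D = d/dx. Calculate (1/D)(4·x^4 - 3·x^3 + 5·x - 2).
\frac{4 x^{5}}{5} - \frac{3 x^{4}}{4} + \frac{5 x^{2}}{2} - 2 x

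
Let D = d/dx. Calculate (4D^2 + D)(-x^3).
3 x \left(- x - 8\right)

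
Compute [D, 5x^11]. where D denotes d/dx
55 x^{10}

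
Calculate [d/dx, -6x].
-6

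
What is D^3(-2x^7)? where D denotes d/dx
- 420 x^{4}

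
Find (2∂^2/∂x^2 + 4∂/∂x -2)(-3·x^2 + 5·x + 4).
2 x \left(3 x - 17\right)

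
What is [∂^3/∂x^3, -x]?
-3\frac{d^{2}}{dx^{2}}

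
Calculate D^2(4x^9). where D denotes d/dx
288 x^{7}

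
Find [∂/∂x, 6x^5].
30 x^{4}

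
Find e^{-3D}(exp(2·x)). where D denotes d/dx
e^{2 x - 6}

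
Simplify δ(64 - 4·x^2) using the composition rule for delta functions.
\frac{\delta(x - 4) + \delta(x + 4)}{32}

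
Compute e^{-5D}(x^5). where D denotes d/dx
x^{5} - 25 x^{4} + 250 x^{3} - 1250 x^{2} + 3125 x - 3125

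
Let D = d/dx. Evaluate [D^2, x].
2D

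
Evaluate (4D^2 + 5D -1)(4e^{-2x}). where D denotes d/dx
20 e^{- 2 x}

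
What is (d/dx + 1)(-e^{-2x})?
e^{- 2 x}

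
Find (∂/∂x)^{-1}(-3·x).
- \frac{3 x^{2}}{2}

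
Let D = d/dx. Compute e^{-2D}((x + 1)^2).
x^{2} - 2 x + 1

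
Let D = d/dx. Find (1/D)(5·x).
\frac{5 x^{2}}{2}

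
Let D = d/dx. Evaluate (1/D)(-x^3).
- \frac{x^{4}}{4}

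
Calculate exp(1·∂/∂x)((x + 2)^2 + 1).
x^{2} + 6 x + 10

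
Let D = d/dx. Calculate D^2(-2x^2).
-4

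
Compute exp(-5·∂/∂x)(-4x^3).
- 4 x^{3} + 60 x^{2} - 300 x + 500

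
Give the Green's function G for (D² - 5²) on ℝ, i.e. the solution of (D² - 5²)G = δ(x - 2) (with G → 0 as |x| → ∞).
-\frac{e^{-5|x - 2|}}{10}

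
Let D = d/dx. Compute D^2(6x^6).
180 x^{4}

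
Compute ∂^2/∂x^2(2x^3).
12 x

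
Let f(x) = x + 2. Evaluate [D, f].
1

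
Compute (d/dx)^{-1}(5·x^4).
x^{5}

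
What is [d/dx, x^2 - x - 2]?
2 x - 1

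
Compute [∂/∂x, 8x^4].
32 x^{3}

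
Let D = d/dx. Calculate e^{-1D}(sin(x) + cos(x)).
\sqrt{2} \cos{\left(- x + \frac{\pi}{4} + 1 \right)}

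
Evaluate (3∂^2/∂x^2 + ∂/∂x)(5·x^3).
15 x \left(x + 6\right)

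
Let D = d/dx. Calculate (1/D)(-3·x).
- \frac{3 x^{2}}{2}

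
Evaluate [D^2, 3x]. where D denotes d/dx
6D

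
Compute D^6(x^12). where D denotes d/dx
665280 x^{6}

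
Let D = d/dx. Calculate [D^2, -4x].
-8D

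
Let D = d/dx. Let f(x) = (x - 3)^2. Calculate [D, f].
2 x - 6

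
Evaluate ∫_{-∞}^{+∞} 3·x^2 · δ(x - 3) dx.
27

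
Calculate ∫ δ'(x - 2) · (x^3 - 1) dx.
-12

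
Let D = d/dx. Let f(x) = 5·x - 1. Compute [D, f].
5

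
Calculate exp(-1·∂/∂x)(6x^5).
6 x^{5} - 30 x^{4} + 60 x^{3} - 60 x^{2} + 30 x - 6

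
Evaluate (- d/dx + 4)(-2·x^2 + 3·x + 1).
- 8 x^{2} + 16 x + 1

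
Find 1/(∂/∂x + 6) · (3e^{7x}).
\frac{3 e^{7 x}}{13}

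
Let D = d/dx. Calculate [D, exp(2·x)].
2 e^{2 x}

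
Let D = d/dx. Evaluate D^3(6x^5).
360 x^{2}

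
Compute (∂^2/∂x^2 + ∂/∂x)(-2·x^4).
8 x^{2} \left(- x - 3\right)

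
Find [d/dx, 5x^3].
15 x^{2}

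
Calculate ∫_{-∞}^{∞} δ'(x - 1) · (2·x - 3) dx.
-2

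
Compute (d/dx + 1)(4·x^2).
4 x \left(x + 2\right)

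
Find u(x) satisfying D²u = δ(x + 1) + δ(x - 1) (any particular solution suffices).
\frac{|x + 1|}{2} + \frac{|x - 1|}{2}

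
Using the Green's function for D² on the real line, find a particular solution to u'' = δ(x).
\frac{|x|}{2}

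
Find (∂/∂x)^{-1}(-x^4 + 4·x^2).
- \frac{x^{5}}{5} + \frac{4 x^{3}}{3}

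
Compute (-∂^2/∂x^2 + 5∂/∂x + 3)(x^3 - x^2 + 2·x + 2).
3 x^{3} + 12 x^{2} - 10 x + 18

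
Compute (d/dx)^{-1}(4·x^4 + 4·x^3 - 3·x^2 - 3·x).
\frac{4 x^{5}}{5} + x^{4} - x^{3} - \frac{3 x^{2}}{2}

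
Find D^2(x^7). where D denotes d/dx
42 x^{5}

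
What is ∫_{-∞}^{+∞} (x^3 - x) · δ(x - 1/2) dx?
- \frac{3}{8}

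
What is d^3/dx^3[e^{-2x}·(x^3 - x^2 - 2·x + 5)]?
2 \left(- 4 x^{3} + 22 x^{2} - 22 x - 23\right) e^{- 2 x}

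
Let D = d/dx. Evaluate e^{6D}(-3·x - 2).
- 3 x - 20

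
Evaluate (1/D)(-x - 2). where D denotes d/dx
- \frac{x^{2}}{2} - 2 x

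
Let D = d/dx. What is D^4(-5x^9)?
- 15120 x^{5}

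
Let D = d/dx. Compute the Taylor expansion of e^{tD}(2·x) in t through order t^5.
2 t + 2 x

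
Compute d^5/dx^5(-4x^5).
-480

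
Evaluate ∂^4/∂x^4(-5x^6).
- 1800 x^{2}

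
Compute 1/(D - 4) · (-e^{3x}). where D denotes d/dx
e^{3 x}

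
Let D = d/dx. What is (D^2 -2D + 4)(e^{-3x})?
19 e^{- 3 x}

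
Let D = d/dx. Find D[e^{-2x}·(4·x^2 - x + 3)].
\left(- 8 x^{2} + 10 x - 7\right) e^{- 2 x}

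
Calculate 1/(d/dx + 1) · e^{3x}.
\frac{e^{3 x}}{4}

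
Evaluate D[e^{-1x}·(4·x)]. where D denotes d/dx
4 \left(1 - x\right) e^{- x}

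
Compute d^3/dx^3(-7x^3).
-42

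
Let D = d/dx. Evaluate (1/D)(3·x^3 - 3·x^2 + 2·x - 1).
\frac{3 x^{4}}{4} - x^{3} + x^{2} - x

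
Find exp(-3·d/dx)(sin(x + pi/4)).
\sin{\left(x - 3 + \frac{\pi}{4} \right)}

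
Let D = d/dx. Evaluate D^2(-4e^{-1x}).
- 4 e^{- x}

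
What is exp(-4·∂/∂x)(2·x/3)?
\frac{2 x}{3} - \frac{8}{3}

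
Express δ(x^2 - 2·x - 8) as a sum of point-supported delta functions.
\frac{\delta(x + 2) + \delta(x - 4)}{6}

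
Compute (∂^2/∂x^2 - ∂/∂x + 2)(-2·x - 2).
- 4 x - 2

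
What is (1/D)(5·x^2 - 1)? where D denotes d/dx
\frac{5 x^{3}}{3} - x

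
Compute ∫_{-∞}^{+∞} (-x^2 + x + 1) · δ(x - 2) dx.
-1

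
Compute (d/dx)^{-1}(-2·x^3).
- \frac{x^{4}}{2}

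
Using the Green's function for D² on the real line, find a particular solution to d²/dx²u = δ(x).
\frac{|x|}{2}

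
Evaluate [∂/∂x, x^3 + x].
3 x^{2} + 1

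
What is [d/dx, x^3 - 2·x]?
3 x^{2} - 2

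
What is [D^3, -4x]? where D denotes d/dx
-12D^{2}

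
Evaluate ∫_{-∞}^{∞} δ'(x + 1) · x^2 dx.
2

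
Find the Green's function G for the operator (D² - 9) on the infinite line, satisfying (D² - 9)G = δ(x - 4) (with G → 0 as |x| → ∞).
-\frac{e^{-3|x - 4|}}{6}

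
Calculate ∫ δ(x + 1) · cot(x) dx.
- \cot{\left(1 \right)}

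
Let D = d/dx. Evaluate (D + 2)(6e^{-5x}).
- 18 e^{- 5 x}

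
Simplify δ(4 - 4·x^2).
\frac{\delta(x - 1) + \delta(x + 1)}{8}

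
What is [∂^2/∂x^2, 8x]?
16\frac{d}{dx}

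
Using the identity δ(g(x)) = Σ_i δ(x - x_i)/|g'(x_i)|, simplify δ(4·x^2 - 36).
\frac{\delta(x - 3) + \delta(x + 3)}{24}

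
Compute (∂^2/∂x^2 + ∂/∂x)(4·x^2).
8 x + 8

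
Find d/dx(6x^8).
48 x^{7}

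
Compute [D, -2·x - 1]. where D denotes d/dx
-2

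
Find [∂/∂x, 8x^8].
64 x^{7}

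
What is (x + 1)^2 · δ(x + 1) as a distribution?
0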